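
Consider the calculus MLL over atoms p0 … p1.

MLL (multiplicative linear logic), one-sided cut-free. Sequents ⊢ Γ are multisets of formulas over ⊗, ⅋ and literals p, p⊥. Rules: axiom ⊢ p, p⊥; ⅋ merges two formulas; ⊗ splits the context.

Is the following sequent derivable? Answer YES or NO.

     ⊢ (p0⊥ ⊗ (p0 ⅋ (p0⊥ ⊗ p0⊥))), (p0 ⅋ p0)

Derivation (root first):
[⅋]  ⊢ (p0⊥ ⊗ (p0 ⅋ (p0⊥ ⊗ p0⊥))), (p0 ⅋ p0)
  [⊗]  ⊢ p0, p0, (p0⊥ ⊗ (p0 ⅋ (p0⊥ ⊗ p0⊥)))
    [Ax]  ⊢ p0, p0⊥
    [⅋]  ⊢ p0, (p0 ⅋ (p0⊥ ⊗ p0⊥))
      [⊗]  ⊢ p0, p0, (p0⊥ ⊗ p0⊥)
        [Ax]  ⊢ p0, p0⊥
        [Ax]  ⊢ p0, p0⊥

Result: YES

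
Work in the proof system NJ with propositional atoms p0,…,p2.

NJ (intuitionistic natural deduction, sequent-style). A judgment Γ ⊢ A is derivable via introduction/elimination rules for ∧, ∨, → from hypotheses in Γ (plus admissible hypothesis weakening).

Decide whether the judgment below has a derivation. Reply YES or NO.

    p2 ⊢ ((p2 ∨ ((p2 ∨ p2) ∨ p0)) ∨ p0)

Proof tree:
[∨I₁] p2 ⊢ ((p2 ∨ ((p2 ∨ p2) ∨ p0)) ∨ p0)
  [∨I₂] p2 ⊢ (p2 ∨ ((p2 ∨ p2) ∨ p0))
    [∨I₁] p2 ⊢ ((p2 ∨ p2) ∨ p0)
      [∨I₂] p2 ⊢ (p2 ∨ p2)
        [Ax] p2 ⊢ p2

Result: YES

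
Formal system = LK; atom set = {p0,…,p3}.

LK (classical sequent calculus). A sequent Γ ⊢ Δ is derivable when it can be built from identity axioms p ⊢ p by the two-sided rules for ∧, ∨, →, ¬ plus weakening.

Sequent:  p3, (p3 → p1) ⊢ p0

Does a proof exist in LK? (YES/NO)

Truth-table refutation:
  v=0000: Γ:[p3=F, (p3 → p1)=T] Δ:[p0=F] refutes=False
  v=0001: Γ:[p3=T, (p3 → p1)=F] Δ:[p0=F] refutes=False
  v=0010: Γ:[p3=F, (p3 → p1)=T] Δ:[p0=F] refutes=False
  v=0011: Γ:[p3=T, (p3 → p1)=F] Δ:[p0=F] refutes=False
  v=0100: Γ:[p3=F, (p3 → p1)=T] Δ:[p0=F] refutes=False
  v=0101: Γ:[p3=T, (p3 → p1)=T] Δ:[p0=F] refutes=True  ← countermodel

Result: NO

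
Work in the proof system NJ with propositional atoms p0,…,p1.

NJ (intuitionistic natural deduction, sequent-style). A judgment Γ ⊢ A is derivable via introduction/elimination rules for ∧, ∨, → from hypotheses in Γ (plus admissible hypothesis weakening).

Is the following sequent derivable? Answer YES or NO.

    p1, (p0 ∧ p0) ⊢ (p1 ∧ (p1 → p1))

Derivation (root first):
[Wk] p1, (p0 ∧ p0) ⊢ (p1 ∧ (p1 → p1))
  [∧I] p1 ⊢ (p1 ∧ (p1 → p1))
    [Ax] p1 ⊢ p1
    [→I]  ⊢ (p1 → p1)
      [Ax] p1 ⊢ p1

Result: YES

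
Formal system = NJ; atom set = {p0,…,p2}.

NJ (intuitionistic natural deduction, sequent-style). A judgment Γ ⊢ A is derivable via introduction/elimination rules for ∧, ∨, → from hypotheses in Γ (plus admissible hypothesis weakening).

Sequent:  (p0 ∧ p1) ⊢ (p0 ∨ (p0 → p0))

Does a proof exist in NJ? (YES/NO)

Derivation trace:
[∨I₂] (p0 ∧ p1) ⊢ (p0 ∨ (p0 → p0))
  [Wk] (p0 ∧ p1) ⊢ (p0 → p0)
    [→I]  ⊢ (p0 → p0)
      [Ax] p0 ⊢ p0

Result: YES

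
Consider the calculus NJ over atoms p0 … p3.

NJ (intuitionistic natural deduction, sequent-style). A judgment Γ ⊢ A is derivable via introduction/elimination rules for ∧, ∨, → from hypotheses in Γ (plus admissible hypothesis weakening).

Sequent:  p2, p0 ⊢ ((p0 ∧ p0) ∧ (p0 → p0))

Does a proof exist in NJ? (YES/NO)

Proof tree:
[∧I] p2, p0 ⊢ ((p0 ∧ p0) ∧ (p0 → p0))
  [∧I] p0 ⊢ (p0 ∧ p0)
    [Ax] p0 ⊢ p0
    [Ax] p0 ⊢ p0
  [Wk] p2 ⊢ (p0 → p0)
    [→I]  ⊢ (p0 → p0)
      [Ax] p0 ⊢ p0

Result: YES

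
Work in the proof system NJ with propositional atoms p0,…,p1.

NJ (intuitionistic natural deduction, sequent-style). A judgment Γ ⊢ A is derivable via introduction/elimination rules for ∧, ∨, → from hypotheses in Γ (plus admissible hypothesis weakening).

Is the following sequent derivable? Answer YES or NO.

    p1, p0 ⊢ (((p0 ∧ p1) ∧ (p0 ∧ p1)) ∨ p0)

Derivation (root first):
[∨I₁] p1, p0 ⊢ (((p0 ∧ p1) ∧ (p0 ∧ p1)) ∨ p0)
  [∧I] p1, p0 ⊢ ((p0 ∧ p1) ∧ (p0 ∧ p1))
    [∧I] p1, p0 ⊢ (p0 ∧ p1)
      [Ax] p0 ⊢ p0
      [Ax] p1 ⊢ p1
    [∧I] p1, p0 ⊢ (p0 ∧ p1)
      [Ax] p0 ⊢ p0
      [Ax] p1 ⊢ p1

Result: YES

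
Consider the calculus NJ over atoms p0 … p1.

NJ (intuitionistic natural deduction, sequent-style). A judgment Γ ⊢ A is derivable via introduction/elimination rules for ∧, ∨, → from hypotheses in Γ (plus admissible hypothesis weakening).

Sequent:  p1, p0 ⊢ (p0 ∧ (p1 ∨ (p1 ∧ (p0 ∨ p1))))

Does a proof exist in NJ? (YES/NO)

Derivation trace:
[∧I] p1, p0 ⊢ (p0 ∧ (p1 ∨ (p1 ∧ (p0 ∨ p1))))
  [→E] p0 ⊢ p0
    [→I] p0 ⊢ (p0 → p0)
      [Wk] p0, p0 ⊢ p0
        [Ax] p0 ⊢ p0
    [Wk] p0, p0 ⊢ p0
      [Ax] p0 ⊢ p0
  [∨I₂] p1 ⊢ (p1 ∨ (p1 ∧ (p0 ∨ p1)))
    [∧I] p1 ⊢ (p1 ∧ (p0 ∨ p1))
      [Ax] p1 ⊢ p1
      [∨I₂] p1 ⊢ (p0 ∨ p1)
        [Ax] p1 ⊢ p1

Result: YES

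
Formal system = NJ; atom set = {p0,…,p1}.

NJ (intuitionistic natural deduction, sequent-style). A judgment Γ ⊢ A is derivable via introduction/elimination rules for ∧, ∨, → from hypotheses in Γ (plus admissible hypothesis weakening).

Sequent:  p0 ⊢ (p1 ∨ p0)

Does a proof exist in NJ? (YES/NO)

Derivation trace:
[∨I₂] p0 ⊢ (p1 ∨ p0)
  [→E] p0 ⊢ p0
    [→I]  ⊢ (p0 → p0)
      [Ax] p0 ⊢ p0
    [Ax] p0 ⊢ p0

Result: YES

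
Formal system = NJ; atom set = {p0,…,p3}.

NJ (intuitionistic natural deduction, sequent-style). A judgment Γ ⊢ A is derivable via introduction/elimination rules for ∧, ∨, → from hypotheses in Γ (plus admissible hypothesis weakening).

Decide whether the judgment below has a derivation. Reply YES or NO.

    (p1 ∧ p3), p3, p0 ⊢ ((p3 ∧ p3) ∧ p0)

Derivation trace:
[∧I] (p1 ∧ p3), p3, p0 ⊢ ((p3 ∧ p3) ∧ p0)
  [∧I] (p1 ∧ p3), p3 ⊢ (p3 ∧ p3)
    [Wk] p3, (p1 ∧ p3) ⊢ p3
      [Ax] p3 ⊢ p3
    [Wk] p3, (p1 ∧ p3) ⊢ p3
      [Ax] p3 ⊢ p3
  [Ax] p0 ⊢ p0

Result: YES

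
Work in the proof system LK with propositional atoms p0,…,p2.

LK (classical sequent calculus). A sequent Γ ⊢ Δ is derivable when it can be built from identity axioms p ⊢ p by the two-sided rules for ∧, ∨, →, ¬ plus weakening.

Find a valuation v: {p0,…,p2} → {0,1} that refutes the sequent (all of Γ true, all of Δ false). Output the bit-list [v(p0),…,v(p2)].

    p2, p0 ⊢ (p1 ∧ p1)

Search for a countermodel by truth-table:
  v=000: Γ:[p2=F, p0=F] Δ:[(p1 ∧ p1)=F] refutes=False
  v=001: Γ:[p2=T, p0=F] Δ:[(p1 ∧ p1)=F] refutes=False
  v=010: Γ:[p2=F, p0=F] Δ:[(p1 ∧ p1)=T] refutes=False
  v=011: Γ:[p2=T, p0=F] Δ:[(p1 ∧ p1)=T] refutes=False
  v=100: Γ:[p2=F, p0=T] Δ:[(p1 ∧ p1)=F] refutes=False
  v=101: Γ:[p2=T, p0=T] Δ:[(p1 ∧ p1)=F] refutes=True  ← countermodel

Result: [1, 0, 1]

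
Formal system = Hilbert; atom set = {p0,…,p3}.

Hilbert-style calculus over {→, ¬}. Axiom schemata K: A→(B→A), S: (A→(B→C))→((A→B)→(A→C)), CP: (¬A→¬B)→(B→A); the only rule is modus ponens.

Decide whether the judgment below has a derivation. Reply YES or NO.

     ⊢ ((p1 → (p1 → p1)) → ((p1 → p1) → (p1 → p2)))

Enumerate valuations to refute Γ ⊢ Δ:
  v=0000: Γ:[] Δ:[((p1 → (p1 → p1)) → ((p1 → p1) → (p1 → p2)))=T] refutes=False
  v=0001: Γ:[] Δ:[((p1 → (p1 → p1)) → ((p1 → p1) → (p1 → p2)))=T] refutes=False
  v=0010: Γ:[] Δ:[((p1 → (p1 → p1)) → ((p1 → p1) → (p1 → p2)))=T] refutes=False
  v=0011: Γ:[] Δ:[((p1 → (p1 → p1)) → ((p1 → p1) → (p1 → p2)))=T] refutes=False
  v=0100: Γ:[] Δ:[((p1 → (p1 → p1)) → ((p1 → p1) → (p1 → p2)))=F] refutes=True  ← countermodel

Result: NO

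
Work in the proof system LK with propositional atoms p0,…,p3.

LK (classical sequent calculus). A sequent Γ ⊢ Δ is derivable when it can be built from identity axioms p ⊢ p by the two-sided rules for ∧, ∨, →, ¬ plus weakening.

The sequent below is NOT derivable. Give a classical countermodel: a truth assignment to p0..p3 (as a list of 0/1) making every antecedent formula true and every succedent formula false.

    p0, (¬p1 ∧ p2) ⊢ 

Search for a countermodel by truth-table:
  v=0000: Γ:[p0=F, (¬p1 ∧ p2)=F] Δ:[] refutes=False
  v=0001: Γ:[p0=F, (¬p1 ∧ p2)=F] Δ:[] refutes=False
  v=0010: Γ:[p0=F, (¬p1 ∧ p2)=T] Δ:[] refutes=False
  v=0011: Γ:[p0=F, (¬p1 ∧ p2)=T] Δ:[] refutes=False
  v=0100: Γ:[p0=F, (¬p1 ∧ p2)=F] Δ:[] refutes=False
  v=0101: Γ:[p0=F, (¬p1 ∧ p2)=F] Δ:[] refutes=False
  v=0110: Γ:[p0=F, (¬p1 ∧ p2)=F] Δ:[] refutes=False
  v=0111: Γ:[p0=F, (¬p1 ∧ p2)=F] Δ:[] refutes=False
  v=1000: Γ:[p0=T, (¬p1 ∧ p2)=F] Δ:[] refutes=False
  v=1001: Γ:[p0=T, (¬p1 ∧ p2)=F] Δ:[] refutes=False
  v=1010: Γ:[p0=T, (¬p1 ∧ p2)=T] Δ:[] refutes=True  ← countermodel

Result: [1, 0, 1, 0]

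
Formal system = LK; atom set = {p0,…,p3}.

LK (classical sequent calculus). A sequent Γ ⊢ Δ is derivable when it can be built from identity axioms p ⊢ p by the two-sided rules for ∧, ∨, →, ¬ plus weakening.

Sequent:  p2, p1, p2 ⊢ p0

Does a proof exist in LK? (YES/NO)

Truth-table refutation:
  v=0000: Γ:[p2=F, p1=F, p2=F] Δ:[p0=F] refutes=False
  v=0001: Γ:[p2=F, p1=F, p2=F] Δ:[p0=F] refutes=False
  v=0010: Γ:[p2=T, p1=F, p2=T] Δ:[p0=F] refutes=False
  v=0011: Γ:[p2=T, p1=F, p2=T] Δ:[p0=F] refutes=False
  v=0100: Γ:[p2=F, p1=T, p2=F] Δ:[p0=F] refutes=False
  v=0101: Γ:[p2=F, p1=T, p2=F] Δ:[p0=F] refutes=False
  v=0110: Γ:[p2=T, p1=T, p2=T] Δ:[p0=F] refutes=True  ← countermodel

Result: NO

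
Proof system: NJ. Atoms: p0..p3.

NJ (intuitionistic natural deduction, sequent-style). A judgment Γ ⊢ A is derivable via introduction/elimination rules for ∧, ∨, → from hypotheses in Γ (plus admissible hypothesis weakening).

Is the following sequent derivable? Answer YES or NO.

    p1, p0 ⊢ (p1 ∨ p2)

Proof tree:
[Wk] p1, p0 ⊢ (p1 ∨ p2)
  [∨I₁] p1 ⊢ (p1 ∨ p2)
    [Ax] p1 ⊢ p1

Result: YES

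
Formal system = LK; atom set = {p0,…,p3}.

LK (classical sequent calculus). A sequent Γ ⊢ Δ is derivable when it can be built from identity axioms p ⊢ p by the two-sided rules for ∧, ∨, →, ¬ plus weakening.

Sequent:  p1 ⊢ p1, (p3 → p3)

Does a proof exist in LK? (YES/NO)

Derivation trace:
[WL] p1 ⊢ p1, (p3 → p3)
  [→R]  ⊢ p1, (p3 → p3)
    [WR] p3 ⊢ p3, p1
      [Ax] p3 ⊢ p3

Result: YES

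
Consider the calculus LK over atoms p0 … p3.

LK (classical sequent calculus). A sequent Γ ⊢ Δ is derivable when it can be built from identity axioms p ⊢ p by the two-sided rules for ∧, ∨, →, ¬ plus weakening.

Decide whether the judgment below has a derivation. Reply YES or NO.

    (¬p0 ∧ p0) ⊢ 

Proof tree:
[∧L] (¬p0 ∧ p0) ⊢ 
  [¬L] p0, ¬p0 ⊢ 
    [Ax] p0 ⊢ p0

Result: YES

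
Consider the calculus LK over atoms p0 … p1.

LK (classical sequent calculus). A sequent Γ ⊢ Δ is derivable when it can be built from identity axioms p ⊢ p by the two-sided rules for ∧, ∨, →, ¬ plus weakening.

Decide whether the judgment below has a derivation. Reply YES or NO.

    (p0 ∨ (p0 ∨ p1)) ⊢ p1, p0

Derivation (root first):
[∨L] (p0 ∨ (p0 ∨ p1)) ⊢ p1, p0
  [Ax] p0 ⊢ p0
  [∨L] (p0 ∨ p1) ⊢ p1, p0
    [Ax] p0 ⊢ p0
    [Ax] p1 ⊢ p1

Result: YES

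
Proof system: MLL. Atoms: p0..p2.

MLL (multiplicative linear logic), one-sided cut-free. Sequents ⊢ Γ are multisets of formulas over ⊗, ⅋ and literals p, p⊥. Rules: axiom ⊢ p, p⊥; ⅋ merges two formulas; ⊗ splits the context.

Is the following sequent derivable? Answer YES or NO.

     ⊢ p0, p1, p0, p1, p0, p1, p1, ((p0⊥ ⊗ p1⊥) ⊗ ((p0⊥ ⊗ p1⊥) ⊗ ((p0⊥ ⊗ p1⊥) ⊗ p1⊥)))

Derivation trace:
[⊗]  ⊢ p0, p1, p0, p1, p0, p1, p1, ((p0⊥ ⊗ p1⊥) ⊗ ((p0⊥ ⊗ p1⊥) ⊗ ((p0⊥ ⊗ p1⊥) ⊗ p1⊥)))
  [⊗]  ⊢ p0, p1, (p0⊥ ⊗ p1⊥)
    [Ax]  ⊢ p0, p0⊥
    [Ax]  ⊢ p1, p1⊥
  [⊗]  ⊢ p0, p1, p0, p1, p1, ((p0⊥ ⊗ p1⊥) ⊗ ((p0⊥ ⊗ p1⊥) ⊗ p1⊥))
    [⊗]  ⊢ p0, p1, (p0⊥ ⊗ p1⊥)
      [Ax]  ⊢ p0, p0⊥
      [Ax]  ⊢ p1, p1⊥
    [⊗]  ⊢ p0, p1, p1, ((p0⊥ ⊗ p1⊥) ⊗ p1⊥)
      [⊗]  ⊢ p0, p1, (p0⊥ ⊗ p1⊥)
        [Ax]  ⊢ p0, p0⊥
        [Ax]  ⊢ p1, p1⊥
      [Ax]  ⊢ p1, p1⊥

Result: YES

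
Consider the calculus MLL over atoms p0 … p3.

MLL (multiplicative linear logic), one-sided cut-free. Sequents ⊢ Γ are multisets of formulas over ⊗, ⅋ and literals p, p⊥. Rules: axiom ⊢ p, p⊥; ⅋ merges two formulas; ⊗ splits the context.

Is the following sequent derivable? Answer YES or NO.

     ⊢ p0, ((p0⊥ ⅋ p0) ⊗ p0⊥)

Derivation (root first):
[⊗]  ⊢ p0, ((p0⊥ ⅋ p0) ⊗ p0⊥)
  [⅋]  ⊢ (p0⊥ ⅋ p0)
    [Ax]  ⊢ p0, p0⊥
  [Ax]  ⊢ p0, p0⊥

Result: YES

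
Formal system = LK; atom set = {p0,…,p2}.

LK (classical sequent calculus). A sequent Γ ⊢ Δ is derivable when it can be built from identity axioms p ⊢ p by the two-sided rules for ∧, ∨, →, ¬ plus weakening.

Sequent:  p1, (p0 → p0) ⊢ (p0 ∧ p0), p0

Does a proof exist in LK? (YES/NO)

Search for a countermodel by truth-table:
  v=000: Γ:[p1=F, (p0 → p0)=T] Δ:[(p0 ∧ p0)=F, p0=F] refutes=False
  v=001: Γ:[p1=F, (p0 → p0)=T] Δ:[(p0 ∧ p0)=F, p0=F] refutes=False
  v=010: Γ:[p1=T, (p0 → p0)=T] Δ:[(p0 ∧ p0)=F, p0=F] refutes=True  ← countermodel

Result: NO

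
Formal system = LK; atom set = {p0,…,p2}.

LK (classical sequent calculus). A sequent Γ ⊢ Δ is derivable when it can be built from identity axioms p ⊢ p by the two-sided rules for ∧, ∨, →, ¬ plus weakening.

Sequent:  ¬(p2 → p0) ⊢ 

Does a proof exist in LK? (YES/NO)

Search for a countermodel by truth-table:
  v=000: Γ:[¬(p2 → p0)=F] Δ:[] refutes=False
  v=001: Γ:[¬(p2 → p0)=T] Δ:[] refutes=True  ← countermodel

Result: NO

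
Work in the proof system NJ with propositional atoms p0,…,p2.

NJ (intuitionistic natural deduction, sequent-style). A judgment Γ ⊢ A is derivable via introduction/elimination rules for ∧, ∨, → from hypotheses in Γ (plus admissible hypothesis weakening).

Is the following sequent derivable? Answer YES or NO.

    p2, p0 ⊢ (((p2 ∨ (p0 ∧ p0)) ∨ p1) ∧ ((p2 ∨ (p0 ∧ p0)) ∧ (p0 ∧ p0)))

Derivation (root first):
[∧I] p2, p0 ⊢ (((p2 ∨ (p0 ∧ p0)) ∨ p1) ∧ ((p2 ∨ (p0 ∧ p0)) ∧ (p0 ∧ p0)))
  [∨I₁] p0 ⊢ ((p2 ∨ (p0 ∧ p0)) ∨ p1)
    [∨I₂] p0 ⊢ (p2 ∨ (p0 ∧ p0))
      [∧I] p0 ⊢ (p0 ∧ p0)
        [Ax] p0 ⊢ p0
        [Ax] p0 ⊢ p0
  [∧I] p2, p0 ⊢ ((p2 ∨ (p0 ∧ p0)) ∧ (p0 ∧ p0))
    [∨I₂] p0 ⊢ (p2 ∨ (p0 ∧ p0))
      [∧I] p0 ⊢ (p0 ∧ p0)
        [Ax] p0 ⊢ p0
        [Ax] p0 ⊢ p0
    [Wk] p0, p2 ⊢ (p0 ∧ p0)
      [∧I] p0 ⊢ (p0 ∧ p0)
        [Ax] p0 ⊢ p0
        [Ax] p0 ⊢ p0

Result: YES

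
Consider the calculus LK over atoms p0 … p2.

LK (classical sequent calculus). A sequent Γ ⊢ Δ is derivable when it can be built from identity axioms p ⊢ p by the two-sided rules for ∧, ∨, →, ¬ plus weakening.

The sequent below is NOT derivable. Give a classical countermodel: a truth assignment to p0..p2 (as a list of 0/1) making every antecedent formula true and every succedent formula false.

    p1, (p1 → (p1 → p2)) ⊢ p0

Truth-table refutation:
  v=000: Γ:[p1=F, (p1 → (p1 → p2))=T] Δ:[p0=F] refutes=False
  v=001: Γ:[p1=F, (p1 → (p1 → p2))=T] Δ:[p0=F] refutes=False
  v=010: Γ:[p1=T, (p1 → (p1 → p2))=F] Δ:[p0=F] refutes=False
  v=011: Γ:[p1=T, (p1 → (p1 → p2))=T] Δ:[p0=F] refutes=True  ← countermodel

Result: [0, 1, 1]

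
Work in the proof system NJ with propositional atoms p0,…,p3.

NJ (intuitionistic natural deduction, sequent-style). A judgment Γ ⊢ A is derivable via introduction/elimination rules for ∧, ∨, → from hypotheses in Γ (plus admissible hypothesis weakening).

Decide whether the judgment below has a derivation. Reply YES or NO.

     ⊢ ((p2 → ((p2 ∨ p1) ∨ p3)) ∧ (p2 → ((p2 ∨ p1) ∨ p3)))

Derivation trace:
[∧I]  ⊢ ((p2 → ((p2 ∨ p1) ∨ p3)) ∧ (p2 → ((p2 ∨ p1) ∨ p3)))
  [→I]  ⊢ (p2 → ((p2 ∨ p1) ∨ p3))
    [∨I₁] p2 ⊢ ((p2 ∨ p1) ∨ p3)
      [∨I₁] p2 ⊢ (p2 ∨ p1)
        [Ax] p2 ⊢ p2
  [→I]  ⊢ (p2 → ((p2 ∨ p1) ∨ p3))
    [∨I₁] p2 ⊢ ((p2 ∨ p1) ∨ p3)
      [∨I₁] p2 ⊢ (p2 ∨ p1)
        [Ax] p2 ⊢ p2

Result: YES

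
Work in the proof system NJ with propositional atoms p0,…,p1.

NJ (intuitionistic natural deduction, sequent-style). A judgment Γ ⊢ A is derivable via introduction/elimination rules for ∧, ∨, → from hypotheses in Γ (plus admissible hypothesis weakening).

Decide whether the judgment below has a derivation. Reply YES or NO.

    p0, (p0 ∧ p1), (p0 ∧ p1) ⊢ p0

Derivation trace:
[Wk] p0, (p0 ∧ p1), (p0 ∧ p1) ⊢ p0
  [Wk] p0, (p0 ∧ p1) ⊢ p0
    [Ax] p0 ⊢ p0

Result: YES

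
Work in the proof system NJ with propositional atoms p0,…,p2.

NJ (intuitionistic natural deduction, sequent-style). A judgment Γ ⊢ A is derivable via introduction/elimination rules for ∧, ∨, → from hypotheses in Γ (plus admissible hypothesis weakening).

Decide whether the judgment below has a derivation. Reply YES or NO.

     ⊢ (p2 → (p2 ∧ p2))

Derivation (root first):
[→I]  ⊢ (p2 → (p2 ∧ p2))
  [∧I] p2 ⊢ (p2 ∧ p2)
    [Ax] p2 ⊢ p2
    [Ax] p2 ⊢ p2

Result: YES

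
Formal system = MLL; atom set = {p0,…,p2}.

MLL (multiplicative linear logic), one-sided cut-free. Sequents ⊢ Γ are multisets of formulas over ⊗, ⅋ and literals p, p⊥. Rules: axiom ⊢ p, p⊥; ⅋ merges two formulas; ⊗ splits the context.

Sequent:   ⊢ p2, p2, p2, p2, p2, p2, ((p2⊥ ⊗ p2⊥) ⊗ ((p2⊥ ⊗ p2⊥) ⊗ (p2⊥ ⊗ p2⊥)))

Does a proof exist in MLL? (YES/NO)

Derivation trace:
[⊗]  ⊢ p2, p2, p2, p2, p2, p2, ((p2⊥ ⊗ p2⊥) ⊗ ((p2⊥ ⊗ p2⊥) ⊗ (p2⊥ ⊗ p2⊥)))
  [⊗]  ⊢ p2, p2, (p2⊥ ⊗ p2⊥)
    [Ax]  ⊢ p2, p2⊥
    [Ax]  ⊢ p2, p2⊥
  [⊗]  ⊢ p2, p2, p2, p2, ((p2⊥ ⊗ p2⊥) ⊗ (p2⊥ ⊗ p2⊥))
    [⊗]  ⊢ p2, p2, (p2⊥ ⊗ p2⊥)
      [Ax]  ⊢ p2, p2⊥
      [Ax]  ⊢ p2, p2⊥
    [⊗]  ⊢ p2, p2, (p2⊥ ⊗ p2⊥)
      [Ax]  ⊢ p2, p2⊥
      [Ax]  ⊢ p2, p2⊥

Result: YES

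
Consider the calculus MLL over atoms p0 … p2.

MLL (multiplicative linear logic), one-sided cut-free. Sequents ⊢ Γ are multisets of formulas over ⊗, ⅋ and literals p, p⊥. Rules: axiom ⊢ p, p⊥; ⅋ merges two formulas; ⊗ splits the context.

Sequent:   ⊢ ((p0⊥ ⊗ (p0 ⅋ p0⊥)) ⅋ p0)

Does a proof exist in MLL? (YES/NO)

Derivation trace:
[⅋]  ⊢ ((p0⊥ ⊗ (p0 ⅋ p0⊥)) ⅋ p0)
  [⊗]  ⊢ p0, (p0⊥ ⊗ (p0 ⅋ p0⊥))
    [Ax]  ⊢ p0, p0⊥
    [⅋]  ⊢ (p0 ⅋ p0⊥)
      [Ax]  ⊢ p0, p0⊥

Result: YES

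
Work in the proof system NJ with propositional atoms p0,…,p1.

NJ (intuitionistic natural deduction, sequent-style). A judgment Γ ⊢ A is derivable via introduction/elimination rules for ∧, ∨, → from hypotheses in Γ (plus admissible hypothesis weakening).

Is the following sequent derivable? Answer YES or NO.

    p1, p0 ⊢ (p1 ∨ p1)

Derivation (root first):
[Wk] p1, p0 ⊢ (p1 ∨ p1)
  [∨I₂] p1 ⊢ (p1 ∨ p1)
    [Ax] p1 ⊢ p1

Result: YES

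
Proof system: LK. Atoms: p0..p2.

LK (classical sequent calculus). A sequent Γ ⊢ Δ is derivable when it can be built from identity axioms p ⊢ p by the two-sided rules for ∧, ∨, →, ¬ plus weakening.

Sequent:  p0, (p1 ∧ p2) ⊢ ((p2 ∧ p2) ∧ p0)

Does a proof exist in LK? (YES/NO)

Proof tree:
[∧L] p0, (p1 ∧ p2) ⊢ ((p2 ∧ p2) ∧ p0)
  [∧R] p1, p2, p0 ⊢ ((p2 ∧ p2) ∧ p0)
    [WL] p2, p1 ⊢ (p2 ∧ p2)
      [∧R] p2 ⊢ (p2 ∧ p2)
        [Ax] p2 ⊢ p2
        [Ax] p2 ⊢ p2
    [Ax] p0 ⊢ p0

Result: YES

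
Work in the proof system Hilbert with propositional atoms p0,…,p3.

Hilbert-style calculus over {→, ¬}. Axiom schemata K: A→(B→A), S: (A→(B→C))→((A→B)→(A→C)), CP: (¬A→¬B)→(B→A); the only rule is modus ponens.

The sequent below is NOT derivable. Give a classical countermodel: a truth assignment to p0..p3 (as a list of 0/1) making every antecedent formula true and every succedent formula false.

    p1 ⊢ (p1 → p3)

Enumerate valuations to refute Γ ⊢ Δ:
  v=0000: Γ:[p1=F] Δ:[(p1 → p3)=T] refutes=False
  v=0001: Γ:[p1=F] Δ:[(p1 → p3)=T] refutes=False
  v=0010: Γ:[p1=F] Δ:[(p1 → p3)=T] refutes=False
  v=0011: Γ:[p1=F] Δ:[(p1 → p3)=T] refutes=False
  v=0100: Γ:[p1=T] Δ:[(p1 → p3)=F] refutes=True  ← countermodel

Result: [0, 1, 0, 0]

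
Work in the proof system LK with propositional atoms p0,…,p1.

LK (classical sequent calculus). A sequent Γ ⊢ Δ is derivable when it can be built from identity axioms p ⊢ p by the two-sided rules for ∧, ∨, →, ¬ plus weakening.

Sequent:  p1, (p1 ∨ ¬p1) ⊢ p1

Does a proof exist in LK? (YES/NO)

Derivation trace:
[∨L] p1, (p1 ∨ ¬p1) ⊢ p1
  [Ax] p1 ⊢ p1
  [¬L] p1, ¬p1 ⊢ 
    [Ax] p1 ⊢ p1

Result: YES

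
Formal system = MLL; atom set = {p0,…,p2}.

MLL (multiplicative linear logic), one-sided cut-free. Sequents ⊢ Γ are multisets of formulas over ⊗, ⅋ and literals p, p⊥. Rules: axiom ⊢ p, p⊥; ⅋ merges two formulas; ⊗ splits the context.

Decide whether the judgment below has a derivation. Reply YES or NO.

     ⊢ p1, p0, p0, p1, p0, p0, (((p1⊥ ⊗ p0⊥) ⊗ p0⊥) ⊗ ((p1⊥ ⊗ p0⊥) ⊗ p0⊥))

Proof tree:
[⊗]  ⊢ p1, p0, p0, p1, p0, p0, (((p1⊥ ⊗ p0⊥) ⊗ p0⊥) ⊗ ((p1⊥ ⊗ p0⊥) ⊗ p0⊥))
  [⊗]  ⊢ p1, p0, p0, ((p1⊥ ⊗ p0⊥) ⊗ p0⊥)
    [⊗]  ⊢ p1, p0, (p1⊥ ⊗ p0⊥)
      [Ax]  ⊢ p1, p1⊥
      [Ax]  ⊢ p0, p0⊥
    [Ax]  ⊢ p0, p0⊥
  [⊗]  ⊢ p1, p0, p0, ((p1⊥ ⊗ p0⊥) ⊗ p0⊥)
    [⊗]  ⊢ p1, p0, (p1⊥ ⊗ p0⊥)
      [Ax]  ⊢ p1, p1⊥
      [Ax]  ⊢ p0, p0⊥
    [Ax]  ⊢ p0, p0⊥

Result: YES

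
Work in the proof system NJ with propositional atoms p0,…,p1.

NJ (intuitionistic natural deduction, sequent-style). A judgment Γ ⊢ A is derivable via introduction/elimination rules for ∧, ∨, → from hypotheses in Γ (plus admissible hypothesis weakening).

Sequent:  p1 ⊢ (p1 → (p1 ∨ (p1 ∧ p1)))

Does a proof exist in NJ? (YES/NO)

Derivation trace:
[Wk] p1 ⊢ (p1 → (p1 ∨ (p1 ∧ p1)))
  [→I]  ⊢ (p1 → (p1 ∨ (p1 ∧ p1)))
    [∨I₂] p1 ⊢ (p1 ∨ (p1 ∧ p1))
      [∧I] p1 ⊢ (p1 ∧ p1)
        [Ax] p1 ⊢ p1
        [Ax] p1 ⊢ p1

Result: YES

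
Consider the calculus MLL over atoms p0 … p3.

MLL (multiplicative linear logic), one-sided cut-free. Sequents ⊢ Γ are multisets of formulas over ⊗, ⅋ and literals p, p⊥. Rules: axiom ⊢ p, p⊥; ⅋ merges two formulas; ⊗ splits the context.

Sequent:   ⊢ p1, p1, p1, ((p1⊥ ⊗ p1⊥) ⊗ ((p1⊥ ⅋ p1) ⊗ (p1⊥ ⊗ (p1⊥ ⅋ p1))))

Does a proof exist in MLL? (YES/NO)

Derivation (root first):
[⊗]  ⊢ p1, p1, p1, ((p1⊥ ⊗ p1⊥) ⊗ ((p1⊥ ⅋ p1) ⊗ (p1⊥ ⊗ (p1⊥ ⅋ p1))))
  [⊗]  ⊢ p1, p1, (p1⊥ ⊗ p1⊥)
    [Ax]  ⊢ p1, p1⊥
    [Ax]  ⊢ p1, p1⊥
  [⊗]  ⊢ p1, ((p1⊥ ⅋ p1) ⊗ (p1⊥ ⊗ (p1⊥ ⅋ p1)))
    [⅋]  ⊢ (p1⊥ ⅋ p1)
      [Ax]  ⊢ p1, p1⊥
    [⊗]  ⊢ p1, (p1⊥ ⊗ (p1⊥ ⅋ p1))
      [Ax]  ⊢ p1, p1⊥
      [⅋]  ⊢ (p1⊥ ⅋ p1)
        [Ax]  ⊢ p1, p1⊥

Result: YES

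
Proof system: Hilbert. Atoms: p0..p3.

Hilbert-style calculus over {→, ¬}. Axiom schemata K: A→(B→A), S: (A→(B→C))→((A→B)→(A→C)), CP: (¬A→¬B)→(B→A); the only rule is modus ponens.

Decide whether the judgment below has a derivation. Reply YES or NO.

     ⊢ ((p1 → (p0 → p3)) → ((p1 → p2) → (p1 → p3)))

Search for a countermodel by truth-table:
  v=0000: Γ:[] Δ:[((p1 → (p0 → p3)) → ((p1 → p2) → (p1 → p3)))=T] refutes=False
  v=0001: Γ:[] Δ:[((p1 → (p0 → p3)) → ((p1 → p2) → (p1 → p3)))=T] refutes=False
  v=0010: Γ:[] Δ:[((p1 → (p0 → p3)) → ((p1 → p2) → (p1 → p3)))=T] refutes=False
  v=0011: Γ:[] Δ:[((p1 → (p0 → p3)) → ((p1 → p2) → (p1 → p3)))=T] refutes=False
  v=0100: Γ:[] Δ:[((p1 → (p0 → p3)) → ((p1 → p2) → (p1 → p3)))=T] refutes=False
  v=0101: Γ:[] Δ:[((p1 → (p0 → p3)) → ((p1 → p2) → (p1 → p3)))=T] refutes=False
  v=0110: Γ:[] Δ:[((p1 → (p0 → p3)) → ((p1 → p2) → (p1 → p3)))=F] refutes=True  ← countermodel

Result: NO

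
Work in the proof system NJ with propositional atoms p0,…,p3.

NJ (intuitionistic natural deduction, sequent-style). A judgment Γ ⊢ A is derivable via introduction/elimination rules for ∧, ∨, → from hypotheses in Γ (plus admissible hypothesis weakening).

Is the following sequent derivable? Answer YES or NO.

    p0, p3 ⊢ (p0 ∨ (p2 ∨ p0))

Derivation trace:
[Wk] p0, p3 ⊢ (p0 ∨ (p2 ∨ p0))
  [∨I₂] p0 ⊢ (p0 ∨ (p2 ∨ p0))
    [∨I₂] p0 ⊢ (p2 ∨ p0)
      [Ax] p0 ⊢ p0

Result: YES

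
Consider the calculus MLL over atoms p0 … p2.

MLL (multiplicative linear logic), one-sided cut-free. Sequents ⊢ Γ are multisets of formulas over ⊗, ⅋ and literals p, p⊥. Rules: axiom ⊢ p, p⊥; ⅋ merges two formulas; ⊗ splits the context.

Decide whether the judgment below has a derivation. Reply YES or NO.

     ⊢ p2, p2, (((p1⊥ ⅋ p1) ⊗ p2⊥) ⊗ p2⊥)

Derivation (root first):
[⊗]  ⊢ p2, p2, (((p1⊥ ⅋ p1) ⊗ p2⊥) ⊗ p2⊥)
  [⊗]  ⊢ p2, ((p1⊥ ⅋ p1) ⊗ p2⊥)
    [⅋]  ⊢ (p1⊥ ⅋ p1)
      [Ax]  ⊢ p1, p1⊥
    [Ax]  ⊢ p2, p2⊥
  [Ax]  ⊢ p2, p2⊥

Result: YES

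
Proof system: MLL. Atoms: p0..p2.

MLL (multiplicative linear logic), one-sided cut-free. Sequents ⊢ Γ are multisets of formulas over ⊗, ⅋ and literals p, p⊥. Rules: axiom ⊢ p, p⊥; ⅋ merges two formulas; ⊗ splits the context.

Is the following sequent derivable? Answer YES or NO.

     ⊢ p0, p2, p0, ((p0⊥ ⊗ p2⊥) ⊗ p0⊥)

Derivation trace:
[⊗]  ⊢ p0, p2, p0, ((p0⊥ ⊗ p2⊥) ⊗ p0⊥)
  [⊗]  ⊢ p0, p2, (p0⊥ ⊗ p2⊥)
    [Ax]  ⊢ p0, p0⊥
    [Ax]  ⊢ p2, p2⊥
  [Ax]  ⊢ p0, p0⊥

Result: YES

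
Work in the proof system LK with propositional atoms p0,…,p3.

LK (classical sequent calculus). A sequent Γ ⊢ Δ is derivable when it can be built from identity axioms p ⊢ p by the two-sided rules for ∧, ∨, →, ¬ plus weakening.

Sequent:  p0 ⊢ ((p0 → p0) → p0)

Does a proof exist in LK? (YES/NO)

Derivation (root first):
[→R] p0 ⊢ ((p0 → p0) → p0)
  [→L] p0, (p0 → p0) ⊢ p0
    [Ax] p0 ⊢ p0
    [Ax] p0 ⊢ p0

Result: YES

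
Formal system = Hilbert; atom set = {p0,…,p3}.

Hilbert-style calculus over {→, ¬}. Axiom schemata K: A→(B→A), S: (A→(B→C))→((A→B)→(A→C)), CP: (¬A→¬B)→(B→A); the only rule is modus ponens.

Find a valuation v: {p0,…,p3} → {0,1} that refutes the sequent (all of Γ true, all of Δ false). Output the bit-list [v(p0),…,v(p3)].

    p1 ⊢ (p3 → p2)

Truth-table refutation:
  v=0000: Γ:[p1=F] Δ:[(p3 → p2)=T] refutes=False
  v=0001: Γ:[p1=F] Δ:[(p3 → p2)=F] refutes=False
  v=0010: Γ:[p1=F] Δ:[(p3 → p2)=T] refutes=False
  v=0011: Γ:[p1=F] Δ:[(p3 → p2)=T] refutes=False
  v=0100: Γ:[p1=T] Δ:[(p3 → p2)=T] refutes=False
  v=0101: Γ:[p1=T] Δ:[(p3 → p2)=F] refutes=True  ← countermodel

Result: [0, 1, 0, 1]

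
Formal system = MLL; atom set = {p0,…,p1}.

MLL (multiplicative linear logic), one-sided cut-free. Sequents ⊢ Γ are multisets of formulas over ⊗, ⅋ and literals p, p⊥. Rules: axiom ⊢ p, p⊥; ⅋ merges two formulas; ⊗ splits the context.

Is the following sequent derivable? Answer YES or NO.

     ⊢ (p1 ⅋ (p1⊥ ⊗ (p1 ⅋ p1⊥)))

Proof tree:
[⅋]  ⊢ (p1 ⅋ (p1⊥ ⊗ (p1 ⅋ p1⊥)))
  [⊗]  ⊢ p1, (p1⊥ ⊗ (p1 ⅋ p1⊥))
    [Ax]  ⊢ p1, p1⊥
    [⅋]  ⊢ (p1 ⅋ p1⊥)
      [Ax]  ⊢ p1, p1⊥

Result: YES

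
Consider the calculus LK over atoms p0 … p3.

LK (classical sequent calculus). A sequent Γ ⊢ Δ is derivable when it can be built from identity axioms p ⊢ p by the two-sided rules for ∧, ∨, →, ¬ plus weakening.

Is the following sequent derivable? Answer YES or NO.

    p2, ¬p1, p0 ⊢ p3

Truth-table refutation:
  v=0000: Γ:[p2=F, ¬p1=T, p0=F] Δ:[p3=F] refutes=False
  v=0001: Γ:[p2=F, ¬p1=T, p0=F] Δ:[p3=T] refutes=False
  v=0010: Γ:[p2=T, ¬p1=T, p0=F] Δ:[p3=F] refutes=False
  v=0011: Γ:[p2=T, ¬p1=T, p0=F] Δ:[p3=T] refutes=False
  v=0100: Γ:[p2=F, ¬p1=F, p0=F] Δ:[p3=F] refutes=False
  v=0101: Γ:[p2=F, ¬p1=F, p0=F] Δ:[p3=T] refutes=False
  v=0110: Γ:[p2=T, ¬p1=F, p0=F] Δ:[p3=F] refutes=False
  v=0111: Γ:[p2=T, ¬p1=F, p0=F] Δ:[p3=T] refutes=False
  v=1000: Γ:[p2=F, ¬p1=T, p0=T] Δ:[p3=F] refutes=False
  v=1001: Γ:[p2=F, ¬p1=T, p0=T] Δ:[p3=T] refutes=False
  v=1010: Γ:[p2=T, ¬p1=T, p0=T] Δ:[p3=F] refutes=True  ← countermodel

Result: NO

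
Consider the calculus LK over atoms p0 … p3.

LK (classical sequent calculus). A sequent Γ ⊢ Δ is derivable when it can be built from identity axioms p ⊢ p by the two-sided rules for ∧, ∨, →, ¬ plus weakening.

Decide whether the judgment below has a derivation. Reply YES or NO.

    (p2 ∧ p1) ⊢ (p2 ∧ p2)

Proof tree:
[∧R] (p2 ∧ p1) ⊢ (p2 ∧ p2)
  [∧L] (p2 ∧ p1) ⊢ p2
    [WL] p2, p1 ⊢ p2
      [Ax] p2 ⊢ p2
  [∧L] (p2 ∧ p1) ⊢ p2
    [WL] p2, p1 ⊢ p2
      [Ax] p2 ⊢ p2

Result: YES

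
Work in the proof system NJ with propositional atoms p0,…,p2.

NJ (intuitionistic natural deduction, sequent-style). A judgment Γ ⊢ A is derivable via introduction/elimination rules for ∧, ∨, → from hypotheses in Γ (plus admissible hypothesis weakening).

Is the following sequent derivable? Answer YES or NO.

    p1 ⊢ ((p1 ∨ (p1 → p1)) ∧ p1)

Derivation (root first):
[∧I] p1 ⊢ ((p1 ∨ (p1 → p1)) ∧ p1)
  [∨I₂]  ⊢ (p1 ∨ (p1 → p1))
    [→I]  ⊢ (p1 → p1)
      [Ax] p1 ⊢ p1
  [Ax] p1 ⊢ p1

Result: YES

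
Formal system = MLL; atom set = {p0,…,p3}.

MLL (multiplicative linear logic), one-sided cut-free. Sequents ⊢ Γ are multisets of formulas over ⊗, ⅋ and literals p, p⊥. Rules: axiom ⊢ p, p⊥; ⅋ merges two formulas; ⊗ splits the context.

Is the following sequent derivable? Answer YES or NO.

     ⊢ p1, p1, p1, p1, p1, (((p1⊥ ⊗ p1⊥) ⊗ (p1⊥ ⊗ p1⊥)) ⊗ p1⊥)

Derivation trace:
[⊗]  ⊢ p1, p1, p1, p1, p1, (((p1⊥ ⊗ p1⊥) ⊗ (p1⊥ ⊗ p1⊥)) ⊗ p1⊥)
  [⊗]  ⊢ p1, p1, p1, p1, ((p1⊥ ⊗ p1⊥) ⊗ (p1⊥ ⊗ p1⊥))
    [⊗]  ⊢ p1, p1, (p1⊥ ⊗ p1⊥)
      [Ax]  ⊢ p1, p1⊥
      [Ax]  ⊢ p1, p1⊥
    [⊗]  ⊢ p1, p1, (p1⊥ ⊗ p1⊥)
      [Ax]  ⊢ p1, p1⊥
      [Ax]  ⊢ p1, p1⊥
  [Ax]  ⊢ p1, p1⊥

Result: YES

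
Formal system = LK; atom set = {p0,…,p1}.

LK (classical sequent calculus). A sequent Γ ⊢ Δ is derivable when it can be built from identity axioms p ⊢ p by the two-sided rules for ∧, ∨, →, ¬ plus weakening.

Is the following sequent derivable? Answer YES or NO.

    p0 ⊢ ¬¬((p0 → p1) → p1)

Proof tree:
[¬R] p0 ⊢ ¬¬((p0 → p1) → p1)
  [¬L] p0, ¬((p0 → p1) → p1) ⊢ 
    [→R] p0 ⊢ ((p0 → p1) → p1)
      [→L] p0, (p0 → p1) ⊢ p1
        [Ax] p0 ⊢ p0
        [Ax] p1 ⊢ p1

Result: YES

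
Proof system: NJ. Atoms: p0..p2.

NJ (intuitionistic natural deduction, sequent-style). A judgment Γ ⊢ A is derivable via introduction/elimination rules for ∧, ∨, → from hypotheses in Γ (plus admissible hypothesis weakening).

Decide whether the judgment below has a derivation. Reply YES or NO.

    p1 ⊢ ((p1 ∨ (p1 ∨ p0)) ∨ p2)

Proof tree:
[∨I₁] p1 ⊢ ((p1 ∨ (p1 ∨ p0)) ∨ p2)
  [∨I₂] p1 ⊢ (p1 ∨ (p1 ∨ p0))
    [∨I₁] p1 ⊢ (p1 ∨ p0)
      [Ax] p1 ⊢ p1

Result: YES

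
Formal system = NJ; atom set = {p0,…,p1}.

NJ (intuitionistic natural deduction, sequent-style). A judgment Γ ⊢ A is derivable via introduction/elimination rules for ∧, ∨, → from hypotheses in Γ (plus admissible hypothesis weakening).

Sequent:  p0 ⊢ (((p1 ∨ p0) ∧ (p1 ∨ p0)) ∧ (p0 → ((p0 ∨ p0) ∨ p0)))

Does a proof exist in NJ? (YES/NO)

Derivation trace:
[∧I] p0 ⊢ (((p1 ∨ p0) ∧ (p1 ∨ p0)) ∧ (p0 → ((p0 ∨ p0) ∨ p0)))
  [∧I] p0 ⊢ ((p1 ∨ p0) ∧ (p1 ∨ p0))
    [∨I₂] p0 ⊢ (p1 ∨ p0)
      [Ax] p0 ⊢ p0
    [∨I₂] p0 ⊢ (p1 ∨ p0)
      [Ax] p0 ⊢ p0
  [→I]  ⊢ (p0 → ((p0 ∨ p0) ∨ p0))
    [∨I₁] p0 ⊢ ((p0 ∨ p0) ∨ p0)
      [∨I₁] p0 ⊢ (p0 ∨ p0)
        [Ax] p0 ⊢ p0

Result: YES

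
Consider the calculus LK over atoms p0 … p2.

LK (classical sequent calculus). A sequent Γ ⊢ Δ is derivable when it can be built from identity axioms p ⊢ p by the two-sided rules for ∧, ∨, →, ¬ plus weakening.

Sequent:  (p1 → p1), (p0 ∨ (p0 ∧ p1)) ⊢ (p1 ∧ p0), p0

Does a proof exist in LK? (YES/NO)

Derivation trace:
[∨L] (p1 → p1), (p0 ∨ (p0 ∧ p1)) ⊢ (p1 ∧ p0), p0
  [Ax] p0 ⊢ p0
  [∧L] (p1 → p1), (p0 ∧ p1) ⊢ (p1 ∧ p0)
    [∧R] p1, p0, (p1 → p1) ⊢ (p1 ∧ p0)
      [→L] p1, (p1 → p1) ⊢ p1
        [Ax] p1 ⊢ p1
        [Ax] p1 ⊢ p1
      [Ax] p0 ⊢ p0

Result: YES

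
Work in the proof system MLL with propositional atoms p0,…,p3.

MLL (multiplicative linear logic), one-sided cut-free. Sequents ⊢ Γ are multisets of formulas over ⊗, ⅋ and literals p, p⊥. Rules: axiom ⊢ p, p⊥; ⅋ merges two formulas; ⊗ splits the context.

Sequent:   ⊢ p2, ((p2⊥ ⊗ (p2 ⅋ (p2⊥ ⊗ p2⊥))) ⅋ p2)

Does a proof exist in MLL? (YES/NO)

Proof tree:
[⅋]  ⊢ p2, ((p2⊥ ⊗ (p2 ⅋ (p2⊥ ⊗ p2⊥))) ⅋ p2)
  [⊗]  ⊢ p2, p2, (p2⊥ ⊗ (p2 ⅋ (p2⊥ ⊗ p2⊥)))
    [Ax]  ⊢ p2, p2⊥
    [⅋]  ⊢ p2, (p2 ⅋ (p2⊥ ⊗ p2⊥))
      [⊗]  ⊢ p2, p2, (p2⊥ ⊗ p2⊥)
        [Ax]  ⊢ p2, p2⊥
        [Ax]  ⊢ p2, p2⊥

Result: YES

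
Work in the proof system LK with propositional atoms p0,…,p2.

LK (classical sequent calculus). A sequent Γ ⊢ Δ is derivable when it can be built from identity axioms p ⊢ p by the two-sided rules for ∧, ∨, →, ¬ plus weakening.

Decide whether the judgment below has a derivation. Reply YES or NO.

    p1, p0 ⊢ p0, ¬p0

Derivation trace:
[WL] p1, p0 ⊢ p0, ¬p0
  [WL] p1 ⊢ p0, ¬p0
    [¬R]  ⊢ p0, ¬p0
      [Ax] p0 ⊢ p0

Result: YES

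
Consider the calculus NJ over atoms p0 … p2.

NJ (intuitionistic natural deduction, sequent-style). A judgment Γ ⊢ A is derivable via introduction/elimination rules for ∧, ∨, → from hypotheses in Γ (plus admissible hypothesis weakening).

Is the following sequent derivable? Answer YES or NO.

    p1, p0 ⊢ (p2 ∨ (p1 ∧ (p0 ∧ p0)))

Derivation trace:
[∨I₂] p1, p0 ⊢ (p2 ∨ (p1 ∧ (p0 ∧ p0)))
  [∧I] p1, p0 ⊢ (p1 ∧ (p0 ∧ p0))
    [Ax] p1 ⊢ p1
    [∧I] p0 ⊢ (p0 ∧ p0)
      [Ax] p0 ⊢ p0
      [Ax] p0 ⊢ p0

Result: YES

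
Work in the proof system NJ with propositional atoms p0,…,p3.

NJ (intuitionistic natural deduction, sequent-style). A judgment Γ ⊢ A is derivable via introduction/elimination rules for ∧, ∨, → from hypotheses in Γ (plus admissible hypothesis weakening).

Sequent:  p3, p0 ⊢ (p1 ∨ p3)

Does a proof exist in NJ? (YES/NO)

Derivation trace:
[Wk] p3, p0 ⊢ (p1 ∨ p3)
  [∨I₂] p3 ⊢ (p1 ∨ p3)
    [Ax] p3 ⊢ p3

Result: YES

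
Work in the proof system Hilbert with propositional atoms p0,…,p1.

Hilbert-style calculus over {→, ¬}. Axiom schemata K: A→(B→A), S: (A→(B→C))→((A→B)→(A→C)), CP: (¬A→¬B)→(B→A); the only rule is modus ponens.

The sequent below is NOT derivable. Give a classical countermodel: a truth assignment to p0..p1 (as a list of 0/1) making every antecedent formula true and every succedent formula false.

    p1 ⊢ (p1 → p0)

Search for a countermodel by truth-table:
  v=00: Γ:[p1=F] Δ:[(p1 → p0)=T] refutes=False
  v=01: Γ:[p1=T] Δ:[(p1 → p0)=F] refutes=True  ← countermodel

Result: [0, 1]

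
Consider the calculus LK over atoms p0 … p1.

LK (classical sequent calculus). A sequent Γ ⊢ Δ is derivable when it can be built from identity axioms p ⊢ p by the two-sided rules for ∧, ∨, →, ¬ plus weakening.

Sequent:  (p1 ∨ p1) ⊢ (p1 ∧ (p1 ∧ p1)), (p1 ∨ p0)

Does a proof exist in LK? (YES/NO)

Derivation (root first):
[∨R] (p1 ∨ p1) ⊢ (p1 ∧ (p1 ∧ p1)), (p1 ∨ p0)
  [∨L] (p1 ∨ p1) ⊢ p1, (p1 ∧ (p1 ∧ p1)), p0
    [WR] p1 ⊢ p1, p0
      [Ax] p1 ⊢ p1
    [∧R] p1 ⊢ (p1 ∧ (p1 ∧ p1))
      [Ax] p1 ⊢ p1
      [∧R] p1 ⊢ (p1 ∧ p1)
        [Ax] p1 ⊢ p1
        [Ax] p1 ⊢ p1

Result: YES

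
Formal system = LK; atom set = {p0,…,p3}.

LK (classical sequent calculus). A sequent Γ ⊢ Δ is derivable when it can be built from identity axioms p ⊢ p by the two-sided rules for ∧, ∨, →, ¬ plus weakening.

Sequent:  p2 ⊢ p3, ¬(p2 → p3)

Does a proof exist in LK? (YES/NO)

Derivation trace:
[¬R] p2 ⊢ p3, ¬(p2 → p3)
  [→L] p2, (p2 → p3) ⊢ p3
    [Ax] p2 ⊢ p2
    [Ax] p3 ⊢ p3

Result: YES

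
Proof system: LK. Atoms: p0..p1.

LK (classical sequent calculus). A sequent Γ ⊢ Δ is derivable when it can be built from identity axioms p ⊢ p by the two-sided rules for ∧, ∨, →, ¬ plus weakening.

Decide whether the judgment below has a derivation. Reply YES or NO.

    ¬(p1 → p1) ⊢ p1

Derivation (root first):
[¬L] ¬(p1 → p1) ⊢ p1
  [→R]  ⊢ p1, (p1 → p1)
    [WR] p1 ⊢ p1, p1
      [Ax] p1 ⊢ p1

Result: YES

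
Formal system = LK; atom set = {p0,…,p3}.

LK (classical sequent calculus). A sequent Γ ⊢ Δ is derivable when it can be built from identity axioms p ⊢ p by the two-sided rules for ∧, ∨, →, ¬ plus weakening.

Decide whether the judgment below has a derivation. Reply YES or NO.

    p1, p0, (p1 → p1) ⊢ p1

Derivation trace:
[→L] p1, p0, (p1 → p1) ⊢ p1
  [WL] p1, p0 ⊢ p1
    [Ax] p1 ⊢ p1
  [Ax] p1 ⊢ p1

Result: YES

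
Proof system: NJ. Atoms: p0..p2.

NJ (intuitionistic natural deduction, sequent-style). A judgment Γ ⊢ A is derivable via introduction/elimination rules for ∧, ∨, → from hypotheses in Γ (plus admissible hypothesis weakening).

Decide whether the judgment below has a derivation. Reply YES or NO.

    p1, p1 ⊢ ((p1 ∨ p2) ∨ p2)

Proof tree:
[Wk] p1, p1 ⊢ ((p1 ∨ p2) ∨ p2)
  [∨I₁] p1 ⊢ ((p1 ∨ p2) ∨ p2)
    [∨I₁] p1 ⊢ (p1 ∨ p2)
      [Ax] p1 ⊢ p1

Result: YES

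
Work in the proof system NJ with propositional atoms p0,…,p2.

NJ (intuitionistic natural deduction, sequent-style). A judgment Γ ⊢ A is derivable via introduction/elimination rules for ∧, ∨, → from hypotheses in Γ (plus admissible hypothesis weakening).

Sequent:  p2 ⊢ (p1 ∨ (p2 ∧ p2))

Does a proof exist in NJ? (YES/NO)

Derivation (root first):
[∨I₂] p2 ⊢ (p1 ∨ (p2 ∧ p2))
  [∧I] p2 ⊢ (p2 ∧ p2)
    [Ax] p2 ⊢ p2
    [Ax] p2 ⊢ p2

Result: YES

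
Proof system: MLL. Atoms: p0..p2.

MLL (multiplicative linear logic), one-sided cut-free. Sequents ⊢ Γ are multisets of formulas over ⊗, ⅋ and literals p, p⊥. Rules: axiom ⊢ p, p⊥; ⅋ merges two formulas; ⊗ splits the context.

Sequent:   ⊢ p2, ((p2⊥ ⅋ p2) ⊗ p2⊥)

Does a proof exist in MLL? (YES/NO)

Derivation (root first):
[⊗]  ⊢ p2, ((p2⊥ ⅋ p2) ⊗ p2⊥)
  [⅋]  ⊢ (p2⊥ ⅋ p2)
    [Ax]  ⊢ p2, p2⊥
  [Ax]  ⊢ p2, p2⊥

Result: YES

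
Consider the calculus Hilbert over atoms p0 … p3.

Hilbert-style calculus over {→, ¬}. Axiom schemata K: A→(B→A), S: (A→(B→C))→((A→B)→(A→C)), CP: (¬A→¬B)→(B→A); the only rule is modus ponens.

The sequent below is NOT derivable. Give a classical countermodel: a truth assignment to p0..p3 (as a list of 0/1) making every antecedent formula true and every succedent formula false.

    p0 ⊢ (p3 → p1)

Search for a countermodel by truth-table:
  v=0000: Γ:[p0=F] Δ:[(p3 → p1)=T] refutes=False
  v=0001: Γ:[p0=F] Δ:[(p3 → p1)=F] refutes=False
  v=0010: Γ:[p0=F] Δ:[(p3 → p1)=T] refutes=False
  v=0011: Γ:[p0=F] Δ:[(p3 → p1)=F] refutes=False
  v=0100: Γ:[p0=F] Δ:[(p3 → p1)=T] refutes=False
  v=0101: Γ:[p0=F] Δ:[(p3 → p1)=T] refutes=False
  v=0110: Γ:[p0=F] Δ:[(p3 → p1)=T] refutes=False
  v=0111: Γ:[p0=F] Δ:[(p3 → p1)=T] refutes=False
  v=1000: Γ:[p0=T] Δ:[(p3 → p1)=T] refutes=False
  v=1001: Γ:[p0=T] Δ:[(p3 → p1)=F] refutes=True  ← countermodel

Result: [1, 0, 0, 1]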